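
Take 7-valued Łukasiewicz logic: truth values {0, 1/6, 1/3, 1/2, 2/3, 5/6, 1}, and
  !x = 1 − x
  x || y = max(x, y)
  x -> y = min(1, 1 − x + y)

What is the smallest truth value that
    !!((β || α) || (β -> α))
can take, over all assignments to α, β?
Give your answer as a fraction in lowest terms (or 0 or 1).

Take α = 0, β = 1/2:
β || α = 1/2 || 0 = 1/2
β -> α = 1/2 -> 0 = 1/2
(β || α) || (β -> α) = 1/2 || 1/2 = 1/2
!((β || α) || (β -> α)) = !1/2 = 1/2
!!((β || α) || (β -> α)) = !1/2 = 1/2
No assignment yields a value below 1/2, so this is the minimum.

1/2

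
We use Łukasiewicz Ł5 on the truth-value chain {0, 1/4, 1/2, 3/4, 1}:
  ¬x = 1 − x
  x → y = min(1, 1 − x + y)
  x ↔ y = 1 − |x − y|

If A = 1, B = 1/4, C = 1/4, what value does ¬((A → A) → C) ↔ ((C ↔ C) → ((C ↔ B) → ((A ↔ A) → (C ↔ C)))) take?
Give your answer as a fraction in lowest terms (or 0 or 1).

3/4

A → A = 1 → 1 = 1
(A → A) → C = 1 → 1/4 = 1/4
¬((A → A) → C) = ¬1/4 = 3/4
C ↔ C = 1/4 ↔ 1/4 = 1
C ↔ B = 1/4 ↔ 1/4 = 1
A ↔ A = 1 ↔ 1 = 1
C ↔ C = 1/4 ↔ 1/4 = 1
(A ↔ A) → (C ↔ C) = 1 → 1 = 1
(C ↔ B) → ((A ↔ A) → (C ↔ C)) = 1 → 1 = 1
(C ↔ C) → ((C ↔ B) → ((A ↔ A) → (C ↔ C))) = 1 → 1 = 1
¬((A → A) → C) ↔ ((C ↔ C) → ((C ↔ B) → ((A ↔ A) → (C ↔ C)))) = 3/4 ↔ 1 = 3/4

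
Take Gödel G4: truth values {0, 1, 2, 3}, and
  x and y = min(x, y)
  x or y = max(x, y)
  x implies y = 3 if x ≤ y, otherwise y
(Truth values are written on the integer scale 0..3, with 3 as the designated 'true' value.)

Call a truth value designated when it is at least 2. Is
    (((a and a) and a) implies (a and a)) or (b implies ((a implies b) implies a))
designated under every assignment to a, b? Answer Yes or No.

Yes

a = 0, b = 0 ↦ 3
a = 0, b = 1 ↦ 3
a = 0, b = 2 ↦ 3
a = 0, b = 3 ↦ 3
a = 1, b = 0 ↦ 3
a = 1, b = 1 ↦ 3
a = 1, b = 2 ↦ 3
a = 1, b = 3 ↦ 3
a = 2, b = 0 ↦ 3
a = 2, b = 1 ↦ 3
a = 2, b = 2 ↦ 3
a = 2, b = 3 ↦ 3
a = 3, b = 0 ↦ 3
a = 3, b = 1 ↦ 3
a = 3, b = 2 ↦ 3
a = 3, b = 3 ↦ 3
Every assignment gives a value ≥ 2.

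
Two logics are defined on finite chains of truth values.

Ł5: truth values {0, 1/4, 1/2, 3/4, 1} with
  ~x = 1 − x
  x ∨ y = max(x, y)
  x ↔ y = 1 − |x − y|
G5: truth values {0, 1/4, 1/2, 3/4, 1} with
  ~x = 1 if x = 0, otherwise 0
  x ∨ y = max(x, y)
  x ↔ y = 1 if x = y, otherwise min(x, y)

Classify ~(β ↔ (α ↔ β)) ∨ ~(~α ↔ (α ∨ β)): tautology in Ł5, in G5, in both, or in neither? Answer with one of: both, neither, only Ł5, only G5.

In Ł5: at α = 0, β = 1/4 the value is 3/4 — not a tautology.
In G5: every assignment gives 1 — tautology.

only G5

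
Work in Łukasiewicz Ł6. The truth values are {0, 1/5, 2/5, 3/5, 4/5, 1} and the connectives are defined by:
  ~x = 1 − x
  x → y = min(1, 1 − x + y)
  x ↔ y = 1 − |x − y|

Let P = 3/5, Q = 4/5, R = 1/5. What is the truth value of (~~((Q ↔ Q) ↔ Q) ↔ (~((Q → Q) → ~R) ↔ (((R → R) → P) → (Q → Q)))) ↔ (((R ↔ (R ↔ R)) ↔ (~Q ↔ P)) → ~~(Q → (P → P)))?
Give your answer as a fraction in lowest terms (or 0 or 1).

2/5

Q ↔ Q = 4/5 ↔ 4/5 = 1
(Q ↔ Q) ↔ Q = 1 ↔ 4/5 = 4/5
~((Q ↔ Q) ↔ Q) = ~4/5 = 1/5
~~((Q ↔ Q) ↔ Q) = ~1/5 = 4/5
Q → Q = 4/5 → 4/5 = 1
~R = ~1/5 = 4/5
(Q → Q) → ~R = 1 → 4/5 = 4/5
~((Q → Q) → ~R) = ~4/5 = 1/5
R → R = 1/5 → 1/5 = 1
(R → R) → P = 1 → 3/5 = 3/5
Q → Q = 4/5 → 4/5 = 1
((R → R) → P) → (Q → Q) = 3/5 → 1 = 1
~((Q → Q) → ~R) ↔ (((R → R) → P) → (Q → Q)) = 1/5 ↔ 1 = 1/5
~~((Q ↔ Q) ↔ Q) ↔ (~((Q → Q) → ~R) ↔ (((R → R) → P) → (Q → Q))) = 4/5 ↔ 1/5 = 2/5
R ↔ R = 1/5 ↔ 1/5 = 1
R ↔ (R ↔ R) = 1/5 ↔ 1 = 1/5
~Q = ~4/5 = 1/5
~Q ↔ P = 1/5 ↔ 3/5 = 3/5
(R ↔ (R ↔ R)) ↔ (~Q ↔ P) = 1/5 ↔ 3/5 = 3/5
P → P = 3/5 → 3/5 = 1
Q → (P → P) = 4/5 → 1 = 1
~(Q → (P → P)) = ~1 = 0
~~(Q → (P → P)) = ~0 = 1
((R ↔ (R ↔ R)) ↔ (~Q ↔ P)) → ~~(Q → (P → P)) = 3/5 → 1 = 1
(~~((Q ↔ Q) ↔ Q) ↔ (~((Q → Q) → ~R) ↔ (((R → R) → P) → (Q → Q)))) ↔ (((R ↔ (R ↔ R)) ↔ (~Q ↔ P)) → ~~(Q → (P → P))) = 2/5 ↔ 1 = 2/5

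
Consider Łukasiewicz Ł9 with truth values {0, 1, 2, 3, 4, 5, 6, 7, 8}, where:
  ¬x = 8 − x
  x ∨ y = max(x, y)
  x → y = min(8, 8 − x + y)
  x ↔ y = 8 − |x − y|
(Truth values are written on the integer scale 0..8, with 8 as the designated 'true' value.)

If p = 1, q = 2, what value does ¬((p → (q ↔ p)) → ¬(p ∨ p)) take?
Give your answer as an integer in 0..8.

1

q ↔ p = 2 ↔ 1 = 7
p → (q ↔ p) = 1 → 7 = 8
p ∨ p = 1 ∨ 1 = 1
¬(p ∨ p) = ¬1 = 7
(p → (q ↔ p)) → ¬(p ∨ p) = 8 → 7 = 7
¬((p → (q ↔ p)) → ¬(p ∨ p)) = ¬7 = 1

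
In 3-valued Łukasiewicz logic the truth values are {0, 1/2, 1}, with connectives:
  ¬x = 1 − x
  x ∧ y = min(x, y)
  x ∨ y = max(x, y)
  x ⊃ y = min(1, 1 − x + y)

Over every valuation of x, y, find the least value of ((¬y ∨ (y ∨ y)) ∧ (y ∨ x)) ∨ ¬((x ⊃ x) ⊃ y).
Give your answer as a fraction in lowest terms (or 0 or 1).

Take x = 0, y = 1/2:
¬y = ¬1/2 = 1/2
y ∨ y = 1/2 ∨ 1/2 = 1/2
¬y ∨ (y ∨ y) = 1/2 ∨ 1/2 = 1/2
y ∨ x = 1/2 ∨ 0 = 1/2
(¬y ∨ (y ∨ y)) ∧ (y ∨ x) = 1/2 ∧ 1/2 = 1/2
x ⊃ x = 0 ⊃ 0 = 1
(x ⊃ x) ⊃ y = 1 ⊃ 1/2 = 1/2
¬((x ⊃ x) ⊃ y) = ¬1/2 = 1/2
((¬y ∨ (y ∨ y)) ∧ (y ∨ x)) ∨ ¬((x ⊃ x) ⊃ y) = 1/2 ∨ 1/2 = 1/2
No assignment yields a value below 1/2, so this is the minimum.

1/2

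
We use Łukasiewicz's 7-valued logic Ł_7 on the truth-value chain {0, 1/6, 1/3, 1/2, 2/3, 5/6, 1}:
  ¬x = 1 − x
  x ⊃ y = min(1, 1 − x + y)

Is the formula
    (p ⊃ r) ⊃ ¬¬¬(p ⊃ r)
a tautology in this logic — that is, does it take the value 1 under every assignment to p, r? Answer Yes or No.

No

Counterexample: take p = 0, r = 0.
p ⊃ r = 0 ⊃ 0 = 1
p ⊃ r = 0 ⊃ 0 = 1
¬(p ⊃ r) = ¬1 = 0
¬¬(p ⊃ r) = ¬0 = 1
¬¬¬(p ⊃ r) = ¬1 = 0
(p ⊃ r) ⊃ ¬¬¬(p ⊃ r) = 1 ⊃ 0 = 0
This gives 0 ≠ 1.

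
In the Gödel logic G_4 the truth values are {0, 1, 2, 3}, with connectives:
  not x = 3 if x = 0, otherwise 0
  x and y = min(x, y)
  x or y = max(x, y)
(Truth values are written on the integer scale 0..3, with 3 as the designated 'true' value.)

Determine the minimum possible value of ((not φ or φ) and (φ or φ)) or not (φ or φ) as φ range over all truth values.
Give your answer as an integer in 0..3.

Take φ = 1:
not φ = not 1 = 0
not φ or φ = 0 or 1 = 1
φ or φ = 1 or 1 = 1
(not φ or φ) and (φ or φ) = 1 and 1 = 1
φ or φ = 1 or 1 = 1
not (φ or φ) = not 1 = 0
((not φ or φ) and (φ or φ)) or not (φ or φ) = 1 or 0 = 1
No assignment yields a value below 1, so this is the minimum.

1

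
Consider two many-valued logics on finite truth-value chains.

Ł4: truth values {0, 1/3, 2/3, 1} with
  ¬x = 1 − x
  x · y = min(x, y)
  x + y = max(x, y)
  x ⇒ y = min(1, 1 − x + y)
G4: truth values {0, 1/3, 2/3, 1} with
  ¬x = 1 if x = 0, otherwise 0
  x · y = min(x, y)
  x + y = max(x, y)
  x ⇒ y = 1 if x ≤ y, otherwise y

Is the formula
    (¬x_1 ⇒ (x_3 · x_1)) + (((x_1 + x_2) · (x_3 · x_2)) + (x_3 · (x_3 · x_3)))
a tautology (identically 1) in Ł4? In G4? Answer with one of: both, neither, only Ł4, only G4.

In Ł4: at x_1 = 0, x_2 = 0, x_3 = 0 the value is 0 — not a tautology.
In G4: at x_1 = 0, x_2 = 0, x_3 = 0 the value is 0 — not a tautology.

neither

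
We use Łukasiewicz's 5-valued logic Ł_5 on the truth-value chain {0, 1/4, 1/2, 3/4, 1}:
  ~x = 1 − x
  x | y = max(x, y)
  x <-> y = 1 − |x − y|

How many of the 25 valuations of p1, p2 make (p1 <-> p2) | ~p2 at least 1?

9

value 1: 9 assignments (counts)
value 3/4: 9 assignments
value 1/2: 4 assignments
value 1/4: 2 assignments
value 0: 1 assignment
So 9 of the 25 assignments meet the threshold.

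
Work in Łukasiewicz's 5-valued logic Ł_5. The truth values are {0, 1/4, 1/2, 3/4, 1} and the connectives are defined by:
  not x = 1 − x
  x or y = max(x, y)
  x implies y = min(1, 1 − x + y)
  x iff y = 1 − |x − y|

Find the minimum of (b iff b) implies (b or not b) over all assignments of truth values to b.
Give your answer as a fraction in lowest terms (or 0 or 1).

1/2

Take b = 1/2:
b iff b = 1/2 iff 1/2 = 1
not b = not 1/2 = 1/2
b or not b = 1/2 or 1/2 = 1/2
(b iff b) implies (b or not b) = 1 implies 1/2 = 1/2
No assignment yields a value below 1/2, so this is the minimum.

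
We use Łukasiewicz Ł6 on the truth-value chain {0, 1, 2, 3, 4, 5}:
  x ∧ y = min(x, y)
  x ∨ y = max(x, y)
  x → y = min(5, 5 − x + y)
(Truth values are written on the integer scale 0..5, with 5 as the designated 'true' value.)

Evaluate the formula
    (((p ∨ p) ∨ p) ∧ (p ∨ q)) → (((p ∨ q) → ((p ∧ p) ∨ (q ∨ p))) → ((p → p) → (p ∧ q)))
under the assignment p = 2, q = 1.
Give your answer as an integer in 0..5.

4

p ∨ p = 2 ∨ 2 = 2
(p ∨ p) ∨ p = 2 ∨ 2 = 2
p ∨ q = 2 ∨ 1 = 2
((p ∨ p) ∨ p) ∧ (p ∨ q) = 2 ∧ 2 = 2
p ∨ q = 2 ∨ 1 = 2
p ∧ p = 2 ∧ 2 = 2
q ∨ p = 1 ∨ 2 = 2
(p ∧ p) ∨ (q ∨ p) = 2 ∨ 2 = 2
(p ∨ q) → ((p ∧ p) ∨ (q ∨ p)) = 2 → 2 = 5
p → p = 2 → 2 = 5
p ∧ q = 2 ∧ 1 = 1
(p → p) → (p ∧ q) = 5 → 1 = 1
((p ∨ q) → ((p ∧ p) ∨ (q ∨ p))) → ((p → p) → (p ∧ q)) = 5 → 1 = 1
(((p ∨ p) ∨ p) ∧ (p ∨ q)) → (((p ∨ q) → ((p ∧ p) ∨ (q ∨ p))) → ((p → p) → (p ∧ q))) = 2 → 1 = 4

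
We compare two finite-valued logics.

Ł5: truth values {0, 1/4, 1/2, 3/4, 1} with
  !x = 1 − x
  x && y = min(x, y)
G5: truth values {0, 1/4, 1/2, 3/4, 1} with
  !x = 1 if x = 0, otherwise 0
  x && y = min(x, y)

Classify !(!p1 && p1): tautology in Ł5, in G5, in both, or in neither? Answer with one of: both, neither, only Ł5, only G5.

only G5

In Ł5: at p1 = 1/4 the value is 3/4 — not a tautology.
In G5: every assignment gives 1 — tautology.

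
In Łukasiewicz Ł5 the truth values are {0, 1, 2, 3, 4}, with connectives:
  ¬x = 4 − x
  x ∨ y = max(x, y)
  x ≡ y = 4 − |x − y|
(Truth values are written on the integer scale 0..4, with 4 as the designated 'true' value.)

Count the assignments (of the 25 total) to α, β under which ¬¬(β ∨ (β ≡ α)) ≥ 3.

18

value 4: 9 assignments (counts)
value 3: 9 assignments (counts)
value 2: 4 assignments
value 1: 2 assignments
value 0: 1 assignment
So 18 of the 25 assignments meet the threshold.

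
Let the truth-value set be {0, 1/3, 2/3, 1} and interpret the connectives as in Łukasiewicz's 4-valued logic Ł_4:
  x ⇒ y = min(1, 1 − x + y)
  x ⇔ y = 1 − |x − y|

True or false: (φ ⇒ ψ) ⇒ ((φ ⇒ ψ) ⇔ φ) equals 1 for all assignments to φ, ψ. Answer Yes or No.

No

Counterexample: take φ = 0, ψ = 0.
φ ⇒ ψ = 0 ⇒ 0 = 1
φ ⇒ ψ = 0 ⇒ 0 = 1
(φ ⇒ ψ) ⇔ φ = 1 ⇔ 0 = 0
(φ ⇒ ψ) ⇒ ((φ ⇒ ψ) ⇔ φ) = 1 ⇒ 0 = 0
This gives 0 ≠ 1.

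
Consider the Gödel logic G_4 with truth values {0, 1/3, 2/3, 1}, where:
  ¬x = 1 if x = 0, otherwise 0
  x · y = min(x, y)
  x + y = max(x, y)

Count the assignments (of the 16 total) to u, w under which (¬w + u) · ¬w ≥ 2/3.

u = 0, w = 0 ↦ 1  ≥
u = 0, w = 1/3 ↦ 0  <
u = 0, w = 2/3 ↦ 0  <
u = 0, w = 1 ↦ 0  <
u = 1/3, w = 0 ↦ 1  ≥
u = 1/3, w = 1/3 ↦ 0  <
u = 1/3, w = 2/3 ↦ 0  <
u = 1/3, w = 1 ↦ 0  <
u = 2/3, w = 0 ↦ 1  ≥
u = 2/3, w = 1/3 ↦ 0  <
u = 2/3, w = 2/3 ↦ 0  <
u = 2/3, w = 1 ↦ 0  <
u = 1, w = 0 ↦ 1  ≥
u = 1, w = 1/3 ↦ 0  <
u = 1, w = 2/3 ↦ 0  <
u = 1, w = 1 ↦ 0  <
So 4 of the 16 assignments meet the threshold.

4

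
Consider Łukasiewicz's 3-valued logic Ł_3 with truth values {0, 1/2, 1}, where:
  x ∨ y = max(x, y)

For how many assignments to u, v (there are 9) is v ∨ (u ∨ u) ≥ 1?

5

u = 0, v = 0 ↦ 0  <
u = 0, v = 1/2 ↦ 1/2  <
u = 0, v = 1 ↦ 1  ≥
u = 1/2, v = 0 ↦ 1/2  <
u = 1/2, v = 1/2 ↦ 1/2  <
u = 1/2, v = 1 ↦ 1  ≥
u = 1, v = 0 ↦ 1  ≥
u = 1, v = 1/2 ↦ 1  ≥
u = 1, v = 1 ↦ 1  ≥
So 5 of the 9 assignments meet the threshold.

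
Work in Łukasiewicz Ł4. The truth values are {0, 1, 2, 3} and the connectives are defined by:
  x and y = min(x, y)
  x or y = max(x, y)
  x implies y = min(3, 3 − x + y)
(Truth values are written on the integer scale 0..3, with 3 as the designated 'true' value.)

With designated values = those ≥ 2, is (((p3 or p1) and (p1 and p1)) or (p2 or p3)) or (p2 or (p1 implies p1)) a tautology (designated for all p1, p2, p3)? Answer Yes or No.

Yes

At p1 = 3, p2 = 1, p3 = 0, for instance:
p3 or p1 = 0 or 3 = 3
p1 and p1 = 3 and 3 = 3
(p3 or p1) and (p1 and p1) = 3 and 3 = 3
p2 or p3 = 1 or 0 = 1
((p3 or p1) and (p1 and p1)) or (p2 or p3) = 3 or 1 = 3
p1 implies p1 = 3 implies 3 = 3
p2 or (p1 implies p1) = 1 or 3 = 3
(((p3 or p1) and (p1 and p1)) or (p2 or p3)) or (p2 or (p1 implies p1)) = 3 or 3 = 3
and checking the remaining 63 assignments likewise gives ≥ 2 in every case.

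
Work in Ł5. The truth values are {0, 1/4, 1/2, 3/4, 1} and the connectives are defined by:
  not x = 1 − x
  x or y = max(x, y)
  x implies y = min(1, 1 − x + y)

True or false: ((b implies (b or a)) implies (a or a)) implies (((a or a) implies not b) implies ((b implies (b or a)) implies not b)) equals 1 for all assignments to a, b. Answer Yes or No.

Yes

At a = 3/4, b = 1, for instance:
b or a = 1 or 3/4 = 1
b implies (b or a) = 1 implies 1 = 1
a or a = 3/4 or 3/4 = 3/4
(b implies (b or a)) implies (a or a) = 1 implies 3/4 = 3/4
not b = not 1 = 0
(a or a) implies not b = 3/4 implies 0 = 1/4
(b implies (b or a)) implies not b = 1 implies 0 = 0
((a or a) implies not b) implies ((b implies (b or a)) implies not b) = 1/4 implies 0 = 3/4
((b implies (b or a)) implies (a or a)) implies (((a or a) implies not b) implies ((b implies (b or a)) implies not b)) = 3/4 implies 3/4 = 1
and checking the remaining 24 assignments likewise gives ≥ 1 in every case.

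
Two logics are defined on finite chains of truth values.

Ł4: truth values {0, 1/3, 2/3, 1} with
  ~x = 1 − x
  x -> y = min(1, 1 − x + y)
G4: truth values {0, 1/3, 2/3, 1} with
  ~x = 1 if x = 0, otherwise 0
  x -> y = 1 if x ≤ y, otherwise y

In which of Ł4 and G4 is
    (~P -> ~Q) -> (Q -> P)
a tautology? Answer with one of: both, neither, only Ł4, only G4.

In Ł4: every assignment gives 1 — tautology.
In G4: at P = 1/3, Q = 2/3 the value is 1/3 — not a tautology.

only Ł4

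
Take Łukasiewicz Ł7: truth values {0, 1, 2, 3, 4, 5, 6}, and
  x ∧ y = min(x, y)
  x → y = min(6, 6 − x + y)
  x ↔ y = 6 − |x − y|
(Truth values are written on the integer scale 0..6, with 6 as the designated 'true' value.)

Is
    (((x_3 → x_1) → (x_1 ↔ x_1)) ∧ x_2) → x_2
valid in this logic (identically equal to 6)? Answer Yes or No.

At x_1 = 3, x_2 = 6, x_3 = 5, for instance:
x_3 → x_1 = 5 → 3 = 4
x_1 ↔ x_1 = 3 ↔ 3 = 6
(x_3 → x_1) → (x_1 ↔ x_1) = 4 → 6 = 6
((x_3 → x_1) → (x_1 ↔ x_1)) ∧ x_2 = 6 ∧ 6 = 6
(((x_3 → x_1) → (x_1 ↔ x_1)) ∧ x_2) → x_2 = 6 → 6 = 6
and checking the remaining 342 assignments likewise gives ≥ 6 in every case.

Yes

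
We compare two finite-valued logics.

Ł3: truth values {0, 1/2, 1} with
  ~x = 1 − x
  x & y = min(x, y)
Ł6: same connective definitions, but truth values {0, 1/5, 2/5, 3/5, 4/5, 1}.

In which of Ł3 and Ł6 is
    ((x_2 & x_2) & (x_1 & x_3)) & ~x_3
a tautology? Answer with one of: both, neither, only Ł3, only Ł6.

In Ł3: at x_1 = 0, x_2 = 0, x_3 = 0 the value is 0 — not a tautology.
In Ł6: at x_1 = 0, x_2 = 0, x_3 = 0 the value is 0 — not a tautology.

neither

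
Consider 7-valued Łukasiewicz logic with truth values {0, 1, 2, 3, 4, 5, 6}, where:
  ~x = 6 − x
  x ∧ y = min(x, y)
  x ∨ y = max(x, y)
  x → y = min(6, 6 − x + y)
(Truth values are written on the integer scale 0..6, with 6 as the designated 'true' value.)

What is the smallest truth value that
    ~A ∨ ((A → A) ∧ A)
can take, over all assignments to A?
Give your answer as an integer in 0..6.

3

Take A = 3:
~A = ~3 = 3
A → A = 3 → 3 = 6
(A → A) ∧ A = 6 ∧ 3 = 3
~A ∨ ((A → A) ∧ A) = 3 ∨ 3 = 3
No assignment yields a value below 3, so this is the minimum.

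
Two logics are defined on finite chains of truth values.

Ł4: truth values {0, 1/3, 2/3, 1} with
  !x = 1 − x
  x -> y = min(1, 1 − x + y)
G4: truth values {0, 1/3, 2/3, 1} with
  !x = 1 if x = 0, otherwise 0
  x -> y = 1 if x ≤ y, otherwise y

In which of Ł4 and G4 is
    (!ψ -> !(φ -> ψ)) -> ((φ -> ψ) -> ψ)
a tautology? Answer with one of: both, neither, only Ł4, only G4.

In Ł4: every assignment gives 1 — tautology.
In G4: at φ = 0, ψ = 1/3 the value is 1/3 — not a tautology.

only Ł4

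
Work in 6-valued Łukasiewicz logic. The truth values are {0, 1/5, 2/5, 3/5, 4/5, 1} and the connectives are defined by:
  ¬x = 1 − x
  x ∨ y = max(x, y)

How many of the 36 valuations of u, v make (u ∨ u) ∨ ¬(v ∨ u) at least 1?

7

value 1: 7 assignments (counts)
value 4/5: 9 assignments
value 3/5: 11 assignments
value 2/5: 5 assignments
value 1/5: 3 assignments
value 0: 1 assignment
So 7 of the 36 assignments meet the threshold.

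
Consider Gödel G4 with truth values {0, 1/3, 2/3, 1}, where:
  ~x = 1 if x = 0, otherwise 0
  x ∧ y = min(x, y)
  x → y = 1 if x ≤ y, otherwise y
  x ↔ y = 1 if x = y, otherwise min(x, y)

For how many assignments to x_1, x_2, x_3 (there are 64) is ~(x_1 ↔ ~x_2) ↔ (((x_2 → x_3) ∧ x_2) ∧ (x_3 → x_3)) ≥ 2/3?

value 1: 18 assignments (counts)
value 2/3: 9 assignments (counts)
value 1/3: 15 assignments
value 0: 22 assignments
So 27 of the 64 assignments meet the threshold.

27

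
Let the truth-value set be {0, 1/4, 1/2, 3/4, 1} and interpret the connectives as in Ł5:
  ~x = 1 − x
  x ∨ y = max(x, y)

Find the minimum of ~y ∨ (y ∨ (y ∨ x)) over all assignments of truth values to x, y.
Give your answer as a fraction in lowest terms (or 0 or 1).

Take x = 0, y = 1/2:
~y = ~1/2 = 1/2
y ∨ x = 1/2 ∨ 0 = 1/2
y ∨ (y ∨ x) = 1/2 ∨ 1/2 = 1/2
~y ∨ (y ∨ (y ∨ x)) = 1/2 ∨ 1/2 = 1/2
No assignment yields a value below 1/2, so this is the minimum.

1/2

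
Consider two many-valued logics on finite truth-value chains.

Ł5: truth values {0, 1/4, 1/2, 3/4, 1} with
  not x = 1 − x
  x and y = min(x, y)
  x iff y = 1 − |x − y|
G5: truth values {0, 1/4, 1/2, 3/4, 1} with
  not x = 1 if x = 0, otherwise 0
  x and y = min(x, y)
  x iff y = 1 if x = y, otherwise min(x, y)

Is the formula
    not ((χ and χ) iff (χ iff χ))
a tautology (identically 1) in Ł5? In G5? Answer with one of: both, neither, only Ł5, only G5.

In Ł5: at χ = 1/4 the value is 3/4 — not a tautology.
In G5: at χ = 1/4 the value is 0 — not a tautology.

neither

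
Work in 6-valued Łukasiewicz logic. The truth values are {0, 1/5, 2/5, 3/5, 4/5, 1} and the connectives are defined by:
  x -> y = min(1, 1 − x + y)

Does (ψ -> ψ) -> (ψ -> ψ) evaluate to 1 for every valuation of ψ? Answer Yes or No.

ψ = 0 ↦ 1
ψ = 1/5 ↦ 1
ψ = 2/5 ↦ 1
ψ = 3/5 ↦ 1
ψ = 4/5 ↦ 1
ψ = 1 ↦ 1
Every assignment gives a value ≥ 1.

Yes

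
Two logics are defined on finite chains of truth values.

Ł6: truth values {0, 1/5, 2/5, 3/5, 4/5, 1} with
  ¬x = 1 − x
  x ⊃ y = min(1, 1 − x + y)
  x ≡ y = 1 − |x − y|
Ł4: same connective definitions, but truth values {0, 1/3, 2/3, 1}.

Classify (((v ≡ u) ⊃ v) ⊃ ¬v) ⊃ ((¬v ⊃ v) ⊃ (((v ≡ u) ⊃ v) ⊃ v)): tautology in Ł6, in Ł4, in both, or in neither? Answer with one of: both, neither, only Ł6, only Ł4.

both

In Ł6: every assignment gives 1 — tautology.
In Ł4: every assignment gives 1 — tautology.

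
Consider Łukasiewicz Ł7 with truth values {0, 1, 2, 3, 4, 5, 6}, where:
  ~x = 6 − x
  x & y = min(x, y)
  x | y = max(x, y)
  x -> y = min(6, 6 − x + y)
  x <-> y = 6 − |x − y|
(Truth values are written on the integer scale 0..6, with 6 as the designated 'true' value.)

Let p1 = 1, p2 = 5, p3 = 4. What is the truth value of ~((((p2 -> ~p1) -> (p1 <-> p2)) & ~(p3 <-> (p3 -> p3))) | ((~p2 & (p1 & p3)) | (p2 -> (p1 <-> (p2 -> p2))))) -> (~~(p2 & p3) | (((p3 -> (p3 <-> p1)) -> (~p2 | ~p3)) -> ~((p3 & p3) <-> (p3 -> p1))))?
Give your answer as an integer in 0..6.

6

~p1 = ~1 = 5
p2 -> ~p1 = 5 -> 5 = 6
p1 <-> p2 = 1 <-> 5 = 2
(p2 -> ~p1) -> (p1 <-> p2) = 6 -> 2 = 2
p3 -> p3 = 4 -> 4 = 6
p3 <-> (p3 -> p3) = 4 <-> 6 = 4
~(p3 <-> (p3 -> p3)) = ~4 = 2
((p2 -> ~p1) -> (p1 <-> p2)) & ~(p3 <-> (p3 -> p3)) = 2 & 2 = 2
~p2 = ~5 = 1
p1 & p3 = 1 & 4 = 1
~p2 & (p1 & p3) = 1 & 1 = 1
p2 -> p2 = 5 -> 5 = 6
p1 <-> (p2 -> p2) = 1 <-> 6 = 1
p2 -> (p1 <-> (p2 -> p2)) = 5 -> 1 = 2
(~p2 & (p1 & p3)) | (p2 -> (p1 <-> (p2 -> p2))) = 1 | 2 = 2
(((p2 -> ~p1) -> (p1 <-> p2)) & ~(p3 <-> (p3 -> p3))) | ((~p2 & (p1 & p3)) | (p2 -> (p1 <-> (p2 -> p2)))) = 2 | 2 = 2
~((((p2 -> ~p1) -> (p1 <-> p2)) & ~(p3 <-> (p3 -> p3))) | ((~p2 & (p1 & p3)) | (p2 -> (p1 <-> (p2 -> p2))))) = ~2 = 4
p2 & p3 = 5 & 4 = 4
~(p2 & p3) = ~4 = 2
~~(p2 & p3) = ~2 = 4
p3 <-> p1 = 4 <-> 1 = 3
p3 -> (p3 <-> p1) = 4 -> 3 = 5
~p2 = ~5 = 1
~p3 = ~4 = 2
~p2 | ~p3 = 1 | 2 = 2
(p3 -> (p3 <-> p1)) -> (~p2 | ~p3) = 5 -> 2 = 3
p3 & p3 = 4 & 4 = 4
p3 -> p1 = 4 -> 1 = 3
(p3 & p3) <-> (p3 -> p1) = 4 <-> 3 = 5
~((p3 & p3) <-> (p3 -> p1)) = ~5 = 1
((p3 -> (p3 <-> p1)) -> (~p2 | ~p3)) -> ~((p3 & p3) <-> (p3 -> p1)) = 3 -> 1 = 4
~~(p2 & p3) | (((p3 -> (p3 <-> p1)) -> (~p2 | ~p3)) -> ~((p3 & p3) <-> (p3 -> p1))) = 4 | 4 = 4
~((((p2 -> ~p1) -> (p1 <-> p2)) & ~(p3 <-> (p3 -> p3))) | ((~p2 & (p1 & p3)) | (p2 -> (p1 <-> (p2 -> p2))))) -> (~~(p2 & p3) | (((p3 -> (p3 <-> p1)) -> (~p2 | ~p3)) -> ~((p3 & p3) <-> (p3 -> p1)))) = 4 -> 4 = 6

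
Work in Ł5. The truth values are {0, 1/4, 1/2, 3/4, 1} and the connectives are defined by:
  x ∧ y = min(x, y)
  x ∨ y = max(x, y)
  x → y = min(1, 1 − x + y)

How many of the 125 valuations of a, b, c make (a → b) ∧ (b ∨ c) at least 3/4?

68

value 1: 35 assignments (counts)
value 3/4: 33 assignments (counts)
value 1/2: 28 assignments
value 1/4: 20 assignments
value 0: 9 assignments
So 68 of the 125 assignments meet the threshold.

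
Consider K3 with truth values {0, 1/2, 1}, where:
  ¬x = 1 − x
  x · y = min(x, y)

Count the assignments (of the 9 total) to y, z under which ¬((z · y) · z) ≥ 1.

y = 0, z = 0 ↦ 1  ≥
y = 0, z = 1/2 ↦ 1  ≥
y = 0, z = 1 ↦ 1  ≥
y = 1/2, z = 0 ↦ 1  ≥
y = 1/2, z = 1/2 ↦ 1/2  <
y = 1/2, z = 1 ↦ 1/2  <
y = 1, z = 0 ↦ 1  ≥
y = 1, z = 1/2 ↦ 1/2  <
y = 1, z = 1 ↦ 0  <
So 5 of the 9 assignments meet the threshold.

5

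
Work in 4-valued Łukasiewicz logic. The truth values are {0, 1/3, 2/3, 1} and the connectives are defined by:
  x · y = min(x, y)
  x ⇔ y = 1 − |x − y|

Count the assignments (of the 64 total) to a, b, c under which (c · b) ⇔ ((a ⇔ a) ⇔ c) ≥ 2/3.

52

value 1: 40 assignments (counts)
value 2/3: 12 assignments (counts)
value 1/3: 8 assignments
value 0: 4 assignments
So 52 of the 64 assignments meet the threshold.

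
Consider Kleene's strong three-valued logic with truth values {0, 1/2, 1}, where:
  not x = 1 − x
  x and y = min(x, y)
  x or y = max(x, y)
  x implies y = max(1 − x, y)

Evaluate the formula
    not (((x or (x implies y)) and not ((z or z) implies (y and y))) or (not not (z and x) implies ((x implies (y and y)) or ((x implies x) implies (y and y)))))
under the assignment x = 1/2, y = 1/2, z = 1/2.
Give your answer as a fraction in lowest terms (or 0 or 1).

x implies y = 1/2 implies 1/2 = 1/2
x or (x implies y) = 1/2 or 1/2 = 1/2
z or z = 1/2 or 1/2 = 1/2
y and y = 1/2 and 1/2 = 1/2
(z or z) implies (y and y) = 1/2 implies 1/2 = 1/2
not ((z or z) implies (y and y)) = not 1/2 = 1/2
(x or (x implies y)) and not ((z or z) implies (y and y)) = 1/2 and 1/2 = 1/2
z and x = 1/2 and 1/2 = 1/2
not (z and x) = not 1/2 = 1/2
not not (z and x) = not 1/2 = 1/2
y and y = 1/2 and 1/2 = 1/2
x implies (y and y) = 1/2 implies 1/2 = 1/2
x implies x = 1/2 implies 1/2 = 1/2
y and y = 1/2 and 1/2 = 1/2
(x implies x) implies (y and y) = 1/2 implies 1/2 = 1/2
(x implies (y and y)) or ((x implies x) implies (y and y)) = 1/2 or 1/2 = 1/2
not not (z and x) implies ((x implies (y and y)) or ((x implies x) implies (y and y))) = 1/2 implies 1/2 = 1/2
((x or (x implies y)) and not ((z or z) implies (y and y))) or (not not (z and x) implies ((x implies (y and y)) or ((x implies x) implies (y and y)))) = 1/2 or 1/2 = 1/2
not (((x or (x implies y)) and not ((z or z) implies (y and y))) or (not not (z and x) implies ((x implies (y and y)) or ((x implies x) implies (y and y))))) = not 1/2 = 1/2

1/2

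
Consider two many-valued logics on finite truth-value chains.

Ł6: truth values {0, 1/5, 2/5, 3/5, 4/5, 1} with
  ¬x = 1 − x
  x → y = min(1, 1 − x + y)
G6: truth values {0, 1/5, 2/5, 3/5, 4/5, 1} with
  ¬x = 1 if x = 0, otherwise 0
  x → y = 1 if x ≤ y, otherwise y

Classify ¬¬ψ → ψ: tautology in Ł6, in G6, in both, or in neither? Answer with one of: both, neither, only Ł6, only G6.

only Ł6

In Ł6: every assignment gives 1 — tautology.
In G6: at ψ = 1/5 the value is 1/5 — not a tautology.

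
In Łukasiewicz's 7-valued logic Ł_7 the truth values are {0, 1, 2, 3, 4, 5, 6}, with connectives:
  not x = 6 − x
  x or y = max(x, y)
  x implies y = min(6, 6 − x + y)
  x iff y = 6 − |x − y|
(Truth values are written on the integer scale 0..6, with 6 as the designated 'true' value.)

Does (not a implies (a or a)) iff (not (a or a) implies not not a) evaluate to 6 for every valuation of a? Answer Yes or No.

a = 0 ↦ 6
a = 1 ↦ 6
a = 2 ↦ 6
a = 3 ↦ 6
a = 4 ↦ 6
a = 5 ↦ 6
a = 6 ↦ 6
Every assignment gives a value ≥ 6.

Yes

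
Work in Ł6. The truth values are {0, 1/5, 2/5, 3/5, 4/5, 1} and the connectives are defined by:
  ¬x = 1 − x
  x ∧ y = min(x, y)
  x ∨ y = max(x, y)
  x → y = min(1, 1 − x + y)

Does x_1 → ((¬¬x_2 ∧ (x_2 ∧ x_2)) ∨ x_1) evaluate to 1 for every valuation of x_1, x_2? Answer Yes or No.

Yes

At x_1 = 4/5, x_2 = 1, for instance:
¬x_2 = ¬1 = 0
¬¬x_2 = ¬0 = 1
x_2 ∧ x_2 = 1 ∧ 1 = 1
¬¬x_2 ∧ (x_2 ∧ x_2) = 1 ∧ 1 = 1
(¬¬x_2 ∧ (x_2 ∧ x_2)) ∨ x_1 = 1 ∨ 4/5 = 1
x_1 → ((¬¬x_2 ∧ (x_2 ∧ x_2)) ∨ x_1) = 4/5 → 1 = 1
and checking the remaining 35 assignments likewise gives ≥ 1 in every case.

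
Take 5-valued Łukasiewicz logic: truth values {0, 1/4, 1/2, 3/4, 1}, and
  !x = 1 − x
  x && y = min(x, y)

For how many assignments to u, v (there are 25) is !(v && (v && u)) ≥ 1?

value 1: 9 assignments (counts)
value 3/4: 7 assignments
value 1/2: 5 assignments
value 1/4: 3 assignments
value 0: 1 assignment
So 9 of the 25 assignments meet the threshold.

9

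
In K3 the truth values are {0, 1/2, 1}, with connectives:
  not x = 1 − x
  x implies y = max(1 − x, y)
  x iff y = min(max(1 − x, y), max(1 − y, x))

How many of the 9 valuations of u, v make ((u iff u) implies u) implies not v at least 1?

u = 0, v = 0 ↦ 1  ≥
u = 0, v = 1/2 ↦ 1  ≥
u = 0, v = 1 ↦ 1  ≥
u = 1/2, v = 0 ↦ 1  ≥
u = 1/2, v = 1/2 ↦ 1/2  <
u = 1/2, v = 1 ↦ 1/2  <
u = 1, v = 0 ↦ 1  ≥
u = 1, v = 1/2 ↦ 1/2  <
u = 1, v = 1 ↦ 0  <
So 5 of the 9 assignments meet the threshold.

5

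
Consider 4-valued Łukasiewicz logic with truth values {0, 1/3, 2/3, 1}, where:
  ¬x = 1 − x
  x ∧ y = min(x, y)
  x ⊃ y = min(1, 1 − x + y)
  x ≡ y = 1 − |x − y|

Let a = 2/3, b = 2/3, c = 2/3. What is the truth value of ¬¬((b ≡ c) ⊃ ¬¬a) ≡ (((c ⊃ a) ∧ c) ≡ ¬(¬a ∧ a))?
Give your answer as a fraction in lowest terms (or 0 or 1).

2/3

b ≡ c = 2/3 ≡ 2/3 = 1
¬a = ¬2/3 = 1/3
¬¬a = ¬1/3 = 2/3
(b ≡ c) ⊃ ¬¬a = 1 ⊃ 2/3 = 2/3
¬((b ≡ c) ⊃ ¬¬a) = ¬2/3 = 1/3
¬¬((b ≡ c) ⊃ ¬¬a) = ¬1/3 = 2/3
c ⊃ a = 2/3 ⊃ 2/3 = 1
(c ⊃ a) ∧ c = 1 ∧ 2/3 = 2/3
¬a = ¬2/3 = 1/3
¬a ∧ a = 1/3 ∧ 2/3 = 1/3
¬(¬a ∧ a) = ¬1/3 = 2/3
((c ⊃ a) ∧ c) ≡ ¬(¬a ∧ a) = 2/3 ≡ 2/3 = 1
¬¬((b ≡ c) ⊃ ¬¬a) ≡ (((c ⊃ a) ∧ c) ≡ ¬(¬a ∧ a)) = 2/3 ≡ 1 = 2/3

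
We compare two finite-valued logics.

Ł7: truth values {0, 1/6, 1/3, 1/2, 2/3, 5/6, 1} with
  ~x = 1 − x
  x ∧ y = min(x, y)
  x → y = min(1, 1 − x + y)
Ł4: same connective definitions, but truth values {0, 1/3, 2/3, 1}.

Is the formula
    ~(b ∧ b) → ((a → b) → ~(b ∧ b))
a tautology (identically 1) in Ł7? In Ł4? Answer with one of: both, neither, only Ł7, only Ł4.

In Ł7: every assignment gives 1 — tautology.
In Ł4: every assignment gives 1 — tautology.

both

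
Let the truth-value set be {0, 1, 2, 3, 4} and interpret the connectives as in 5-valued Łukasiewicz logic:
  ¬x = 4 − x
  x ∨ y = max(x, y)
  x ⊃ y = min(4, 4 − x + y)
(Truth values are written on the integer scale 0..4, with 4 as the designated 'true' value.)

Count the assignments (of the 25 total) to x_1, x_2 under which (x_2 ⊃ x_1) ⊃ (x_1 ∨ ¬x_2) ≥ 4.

16

value 4: 16 assignments (counts)
value 3: 8 assignments
value 2: 1 assignment
So 16 of the 25 assignments meet the threshold.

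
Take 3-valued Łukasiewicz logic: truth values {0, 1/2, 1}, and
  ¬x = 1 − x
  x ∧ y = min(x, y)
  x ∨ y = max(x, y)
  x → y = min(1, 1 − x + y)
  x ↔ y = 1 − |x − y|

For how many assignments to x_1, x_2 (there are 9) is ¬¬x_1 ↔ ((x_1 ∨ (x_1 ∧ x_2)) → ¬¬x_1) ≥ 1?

x_1 = 0, x_2 = 0 ↦ 0  <
x_1 = 0, x_2 = 1/2 ↦ 0  <
x_1 = 0, x_2 = 1 ↦ 0  <
x_1 = 1/2, x_2 = 0 ↦ 1/2  <
x_1 = 1/2, x_2 = 1/2 ↦ 1/2  <
x_1 = 1/2, x_2 = 1 ↦ 1/2  <
x_1 = 1, x_2 = 0 ↦ 1  ≥
x_1 = 1, x_2 = 1/2 ↦ 1  ≥
x_1 = 1, x_2 = 1 ↦ 1  ≥
So 3 of the 9 assignments meet the threshold.

3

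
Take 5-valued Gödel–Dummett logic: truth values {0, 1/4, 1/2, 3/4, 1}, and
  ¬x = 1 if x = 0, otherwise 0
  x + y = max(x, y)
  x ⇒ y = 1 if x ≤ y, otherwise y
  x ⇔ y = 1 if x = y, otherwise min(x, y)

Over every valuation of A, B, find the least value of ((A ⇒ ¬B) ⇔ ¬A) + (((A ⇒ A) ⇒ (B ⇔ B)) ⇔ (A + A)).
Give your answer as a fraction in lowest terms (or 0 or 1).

1/4

Take A = 1/4, B = 0:
¬B = ¬0 = 1
A ⇒ ¬B = 1/4 ⇒ 1 = 1
¬A = ¬1/4 = 0
(A ⇒ ¬B) ⇔ ¬A = 1 ⇔ 0 = 0
A ⇒ A = 1/4 ⇒ 1/4 = 1
B ⇔ B = 0 ⇔ 0 = 1
(A ⇒ A) ⇒ (B ⇔ B) = 1 ⇒ 1 = 1
A + A = 1/4 + 1/4 = 1/4
((A ⇒ A) ⇒ (B ⇔ B)) ⇔ (A + A) = 1 ⇔ 1/4 = 1/4
((A ⇒ ¬B) ⇔ ¬A) + (((A ⇒ A) ⇒ (B ⇔ B)) ⇔ (A + A)) = 0 + 1/4 = 1/4
No assignment yields a value below 1/4, so this is the minimum.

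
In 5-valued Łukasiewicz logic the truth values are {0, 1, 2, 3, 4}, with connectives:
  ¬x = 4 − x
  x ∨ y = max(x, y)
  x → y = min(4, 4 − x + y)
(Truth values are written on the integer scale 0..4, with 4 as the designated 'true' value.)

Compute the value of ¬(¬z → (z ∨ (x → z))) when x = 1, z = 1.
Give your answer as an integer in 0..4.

0

¬z = ¬1 = 3
x → z = 1 → 1 = 4
z ∨ (x → z) = 1 ∨ 4 = 4
¬z → (z ∨ (x → z)) = 3 → 4 = 4
¬(¬z → (z ∨ (x → z))) = ¬4 = 0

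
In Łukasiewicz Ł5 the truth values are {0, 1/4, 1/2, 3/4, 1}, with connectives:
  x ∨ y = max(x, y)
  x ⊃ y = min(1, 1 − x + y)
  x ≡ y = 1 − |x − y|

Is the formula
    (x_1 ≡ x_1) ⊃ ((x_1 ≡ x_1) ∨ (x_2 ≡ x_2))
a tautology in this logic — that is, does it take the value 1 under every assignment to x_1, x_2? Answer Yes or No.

Yes

At x_1 = 1/2, x_2 = 1, for instance:
x_1 ≡ x_1 = 1/2 ≡ 1/2 = 1
x_2 ≡ x_2 = 1 ≡ 1 = 1
(x_1 ≡ x_1) ∨ (x_2 ≡ x_2) = 1 ∨ 1 = 1
(x_1 ≡ x_1) ⊃ ((x_1 ≡ x_1) ∨ (x_2 ≡ x_2)) = 1 ⊃ 1 = 1
and checking the remaining 24 assignments likewise gives ≥ 1 in every case.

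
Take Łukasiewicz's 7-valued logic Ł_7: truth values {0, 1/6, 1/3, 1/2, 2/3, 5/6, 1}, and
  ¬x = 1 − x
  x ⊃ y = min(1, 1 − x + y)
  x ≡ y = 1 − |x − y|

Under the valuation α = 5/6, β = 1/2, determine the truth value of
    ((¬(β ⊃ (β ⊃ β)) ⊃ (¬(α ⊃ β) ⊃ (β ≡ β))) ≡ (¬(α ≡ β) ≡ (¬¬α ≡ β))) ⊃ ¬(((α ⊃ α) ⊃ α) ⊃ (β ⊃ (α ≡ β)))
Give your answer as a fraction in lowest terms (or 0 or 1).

β ⊃ β = 1/2 ⊃ 1/2 = 1
β ⊃ (β ⊃ β) = 1/2 ⊃ 1 = 1
¬(β ⊃ (β ⊃ β)) = ¬1 = 0
α ⊃ β = 5/6 ⊃ 1/2 = 2/3
¬(α ⊃ β) = ¬2/3 = 1/3
β ≡ β = 1/2 ≡ 1/2 = 1
¬(α ⊃ β) ⊃ (β ≡ β) = 1/3 ⊃ 1 = 1
¬(β ⊃ (β ⊃ β)) ⊃ (¬(α ⊃ β) ⊃ (β ≡ β)) = 0 ⊃ 1 = 1
α ≡ β = 5/6 ≡ 1/2 = 2/3
¬(α ≡ β) = ¬2/3 = 1/3
¬α = ¬5/6 = 1/6
¬¬α = ¬1/6 = 5/6
¬¬α ≡ β = 5/6 ≡ 1/2 = 2/3
¬(α ≡ β) ≡ (¬¬α ≡ β) = 1/3 ≡ 2/3 = 2/3
(¬(β ⊃ (β ⊃ β)) ⊃ (¬(α ⊃ β) ⊃ (β ≡ β))) ≡ (¬(α ≡ β) ≡ (¬¬α ≡ β)) = 1 ≡ 2/3 = 2/3
α ⊃ α = 5/6 ⊃ 5/6 = 1
(α ⊃ α) ⊃ α = 1 ⊃ 5/6 = 5/6
α ≡ β = 5/6 ≡ 1/2 = 2/3
β ⊃ (α ≡ β) = 1/2 ⊃ 2/3 = 1
((α ⊃ α) ⊃ α) ⊃ (β ⊃ (α ≡ β)) = 5/6 ⊃ 1 = 1
¬(((α ⊃ α) ⊃ α) ⊃ (β ⊃ (α ≡ β))) = ¬1 = 0
((¬(β ⊃ (β ⊃ β)) ⊃ (¬(α ⊃ β) ⊃ (β ≡ β))) ≡ (¬(α ≡ β) ≡ (¬¬α ≡ β))) ⊃ ¬(((α ⊃ α) ⊃ α) ⊃ (β ⊃ (α ≡ β))) = 2/3 ⊃ 0 = 1/3

1/3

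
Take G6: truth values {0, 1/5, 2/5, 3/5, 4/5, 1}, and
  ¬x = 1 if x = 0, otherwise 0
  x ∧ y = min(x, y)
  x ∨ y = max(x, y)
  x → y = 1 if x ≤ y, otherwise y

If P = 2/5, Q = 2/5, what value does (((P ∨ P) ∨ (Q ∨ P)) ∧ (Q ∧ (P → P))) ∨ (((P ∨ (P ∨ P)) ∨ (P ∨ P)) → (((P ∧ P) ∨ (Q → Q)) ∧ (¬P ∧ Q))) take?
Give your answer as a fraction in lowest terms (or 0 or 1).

P ∨ P = 2/5 ∨ 2/5 = 2/5
Q ∨ P = 2/5 ∨ 2/5 = 2/5
(P ∨ P) ∨ (Q ∨ P) = 2/5 ∨ 2/5 = 2/5
P → P = 2/5 → 2/5 = 1
Q ∧ (P → P) = 2/5 ∧ 1 = 2/5
((P ∨ P) ∨ (Q ∨ P)) ∧ (Q ∧ (P → P)) = 2/5 ∧ 2/5 = 2/5
P ∨ P = 2/5 ∨ 2/5 = 2/5
P ∨ (P ∨ P) = 2/5 ∨ 2/5 = 2/5
P ∨ P = 2/5 ∨ 2/5 = 2/5
(P ∨ (P ∨ P)) ∨ (P ∨ P) = 2/5 ∨ 2/5 = 2/5
P ∧ P = 2/5 ∧ 2/5 = 2/5
Q → Q = 2/5 → 2/5 = 1
(P ∧ P) ∨ (Q → Q) = 2/5 ∨ 1 = 1
¬P = ¬2/5 = 0
¬P ∧ Q = 0 ∧ 2/5 = 0
((P ∧ P) ∨ (Q → Q)) ∧ (¬P ∧ Q) = 1 ∧ 0 = 0
((P ∨ (P ∨ P)) ∨ (P ∨ P)) → (((P ∧ P) ∨ (Q → Q)) ∧ (¬P ∧ Q)) = 2/5 → 0 = 0
(((P ∨ P) ∨ (Q ∨ P)) ∧ (Q ∧ (P → P))) ∨ (((P ∨ (P ∨ P)) ∨ (P ∨ P)) → (((P ∧ P) ∨ (Q → Q)) ∧ (¬P ∧ Q))) = 2/5 ∨ 0 = 2/5

2/5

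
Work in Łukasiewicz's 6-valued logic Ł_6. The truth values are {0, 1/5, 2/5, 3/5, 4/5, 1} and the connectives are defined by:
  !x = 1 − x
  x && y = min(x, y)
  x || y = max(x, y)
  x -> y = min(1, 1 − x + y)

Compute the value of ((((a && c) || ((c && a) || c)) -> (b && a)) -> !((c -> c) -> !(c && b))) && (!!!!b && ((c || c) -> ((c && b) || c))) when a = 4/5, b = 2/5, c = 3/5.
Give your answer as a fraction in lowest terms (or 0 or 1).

a && c = 4/5 && 3/5 = 3/5
c && a = 3/5 && 4/5 = 3/5
(c && a) || c = 3/5 || 3/5 = 3/5
(a && c) || ((c && a) || c) = 3/5 || 3/5 = 3/5
b && a = 2/5 && 4/5 = 2/5
((a && c) || ((c && a) || c)) -> (b && a) = 3/5 -> 2/5 = 4/5
c -> c = 3/5 -> 3/5 = 1
c && b = 3/5 && 2/5 = 2/5
!(c && b) = !2/5 = 3/5
(c -> c) -> !(c && b) = 1 -> 3/5 = 3/5
!((c -> c) -> !(c && b)) = !3/5 = 2/5
(((a && c) || ((c && a) || c)) -> (b && a)) -> !((c -> c) -> !(c && b)) = 4/5 -> 2/5 = 3/5
!b = !2/5 = 3/5
!!b = !3/5 = 2/5
!!!b = !2/5 = 3/5
!!!!b = !3/5 = 2/5
c || c = 3/5 || 3/5 = 3/5
c && b = 3/5 && 2/5 = 2/5
(c && b) || c = 2/5 || 3/5 = 3/5
(c || c) -> ((c && b) || c) = 3/5 -> 3/5 = 1
!!!!b && ((c || c) -> ((c && b) || c)) = 2/5 && 1 = 2/5
((((a && c) || ((c && a) || c)) -> (b && a)) -> !((c -> c) -> !(c && b))) && (!!!!b && ((c || c) -> ((c && b) || c))) = 3/5 && 2/5 = 2/5

2/5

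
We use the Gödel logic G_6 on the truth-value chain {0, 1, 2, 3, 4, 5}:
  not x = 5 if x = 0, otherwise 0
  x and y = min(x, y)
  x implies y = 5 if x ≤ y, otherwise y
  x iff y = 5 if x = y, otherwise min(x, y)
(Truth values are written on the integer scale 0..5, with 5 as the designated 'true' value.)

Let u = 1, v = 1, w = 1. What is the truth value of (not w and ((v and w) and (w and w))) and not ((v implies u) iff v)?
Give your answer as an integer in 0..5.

not w = not 1 = 0
v and w = 1 and 1 = 1
w and w = 1 and 1 = 1
(v and w) and (w and w) = 1 and 1 = 1
not w and ((v and w) and (w and w)) = 0 and 1 = 0
v implies u = 1 implies 1 = 5
(v implies u) iff v = 5 iff 1 = 1
not ((v implies u) iff v) = not 1 = 0
(not w and ((v and w) and (w and w))) and not ((v implies u) iff v) = 0 and 0 = 0

0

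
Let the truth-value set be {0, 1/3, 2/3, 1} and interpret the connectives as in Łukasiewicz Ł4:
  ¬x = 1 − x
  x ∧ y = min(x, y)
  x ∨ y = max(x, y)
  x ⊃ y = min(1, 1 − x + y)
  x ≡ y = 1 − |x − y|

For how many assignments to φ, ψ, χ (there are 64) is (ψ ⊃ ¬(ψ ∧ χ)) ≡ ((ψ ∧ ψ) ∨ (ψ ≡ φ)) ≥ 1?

20

value 1: 20 assignments (counts)
value 2/3: 24 assignments
value 1/3: 12 assignments
value 0: 8 assignments
So 20 of the 64 assignments meet the threshold.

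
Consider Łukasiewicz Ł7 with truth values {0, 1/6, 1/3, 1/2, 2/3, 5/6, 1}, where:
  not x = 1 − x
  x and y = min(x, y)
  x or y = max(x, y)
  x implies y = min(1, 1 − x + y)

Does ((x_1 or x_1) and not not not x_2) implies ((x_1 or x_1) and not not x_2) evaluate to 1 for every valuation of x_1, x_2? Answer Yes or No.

Counterexample: take x_1 = 1/6, x_2 = 0.
x_1 or x_1 = 1/6 or 1/6 = 1/6
not x_2 = not 0 = 1
not not x_2 = not 1 = 0
not not not x_2 = not 0 = 1
(x_1 or x_1) and not not not x_2 = 1/6 and 1 = 1/6
x_1 or x_1 = 1/6 or 1/6 = 1/6
not x_2 = not 0 = 1
not not x_2 = not 1 = 0
(x_1 or x_1) and not not x_2 = 1/6 and 0 = 0
((x_1 or x_1) and not not not x_2) implies ((x_1 or x_1) and not not x_2) = 1/6 implies 0 = 5/6
This gives 5/6 ≠ 1.

No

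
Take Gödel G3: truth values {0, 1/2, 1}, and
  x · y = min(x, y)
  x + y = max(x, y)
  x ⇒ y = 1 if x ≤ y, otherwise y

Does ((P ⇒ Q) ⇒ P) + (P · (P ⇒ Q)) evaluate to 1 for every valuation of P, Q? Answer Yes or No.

No

Counterexample: take P = 0, Q = 0.
P ⇒ Q = 0 ⇒ 0 = 1
(P ⇒ Q) ⇒ P = 1 ⇒ 0 = 0
P ⇒ Q = 0 ⇒ 0 = 1
P · (P ⇒ Q) = 0 · 1 = 0
((P ⇒ Q) ⇒ P) + (P · (P ⇒ Q)) = 0 + 0 = 0
This gives 0 ≠ 1.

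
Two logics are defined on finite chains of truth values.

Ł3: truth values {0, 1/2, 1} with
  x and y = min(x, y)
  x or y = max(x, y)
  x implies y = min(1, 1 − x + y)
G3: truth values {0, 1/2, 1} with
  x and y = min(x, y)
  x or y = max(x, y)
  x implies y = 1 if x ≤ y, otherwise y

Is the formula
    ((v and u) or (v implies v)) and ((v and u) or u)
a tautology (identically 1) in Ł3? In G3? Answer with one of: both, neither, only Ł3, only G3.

neither

In Ł3: at u = 0, v = 0 the value is 0 — not a tautology.
In G3: at u = 0, v = 0 the value is 0 — not a tautology.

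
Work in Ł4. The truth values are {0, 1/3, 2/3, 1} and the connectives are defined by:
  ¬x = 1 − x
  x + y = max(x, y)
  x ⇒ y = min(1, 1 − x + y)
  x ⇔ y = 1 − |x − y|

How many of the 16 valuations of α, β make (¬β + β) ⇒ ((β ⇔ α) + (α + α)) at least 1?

α = 0, β = 0 ↦ 1  ≥
α = 0, β = 1/3 ↦ 1  ≥
α = 0, β = 2/3 ↦ 2/3  <
α = 0, β = 1 ↦ 0  <
α = 1/3, β = 0 ↦ 2/3  <
α = 1/3, β = 1/3 ↦ 1  ≥
α = 1/3, β = 2/3 ↦ 1  ≥
α = 1/3, β = 1 ↦ 1/3  <
α = 2/3, β = 0 ↦ 2/3  <
α = 2/3, β = 1/3 ↦ 1  ≥
α = 2/3, β = 2/3 ↦ 1  ≥
α = 2/3, β = 1 ↦ 2/3  <
α = 1, β = 0 ↦ 1  ≥
α = 1, β = 1/3 ↦ 1  ≥
α = 1, β = 2/3 ↦ 1  ≥
α = 1, β = 1 ↦ 1  ≥
So 10 of the 16 assignments meet the threshold.

10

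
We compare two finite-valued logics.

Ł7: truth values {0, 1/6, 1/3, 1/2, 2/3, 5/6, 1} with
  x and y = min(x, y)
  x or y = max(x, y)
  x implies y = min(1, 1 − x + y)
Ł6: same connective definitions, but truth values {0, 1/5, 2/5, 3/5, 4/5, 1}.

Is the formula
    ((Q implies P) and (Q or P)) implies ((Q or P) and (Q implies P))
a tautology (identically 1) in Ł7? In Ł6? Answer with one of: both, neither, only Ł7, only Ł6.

In Ł7: every assignment gives 1 — tautology.
In Ł6: every assignment gives 1 — tautology.

both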